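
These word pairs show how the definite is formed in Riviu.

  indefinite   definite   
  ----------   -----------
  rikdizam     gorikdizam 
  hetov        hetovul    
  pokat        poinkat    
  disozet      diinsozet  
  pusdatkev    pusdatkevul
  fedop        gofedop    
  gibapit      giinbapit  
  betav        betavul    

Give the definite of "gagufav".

gagufavul

betav and pokat both have last vowel 'a' yet inflect differently (betavul, poinkat), so the last vowel is not what conditions the rule; the final letter is.
"gagufav" ends in -v. The stems ending in -v (hetov → hetovul, pusdatkev → pusdatkevul, betav → betavul) add -ul.
So gagufav → gagufavul.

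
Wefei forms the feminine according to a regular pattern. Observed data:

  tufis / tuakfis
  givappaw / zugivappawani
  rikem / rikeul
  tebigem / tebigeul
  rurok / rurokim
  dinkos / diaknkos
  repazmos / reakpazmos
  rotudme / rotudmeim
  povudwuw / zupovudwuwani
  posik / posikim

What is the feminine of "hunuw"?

zuhunuwani

"hunuw" ends in -w. The stems ending in -w (givappaw → zugivappawani, povudwuw → zupovudwuwani) add zu- … -ani around the stem.
So hunuw → zuhunuwani.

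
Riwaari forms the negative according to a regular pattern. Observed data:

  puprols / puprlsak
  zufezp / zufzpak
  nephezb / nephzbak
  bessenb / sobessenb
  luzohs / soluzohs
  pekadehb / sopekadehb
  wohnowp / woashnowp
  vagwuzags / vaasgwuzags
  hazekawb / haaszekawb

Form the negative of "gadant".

nephezb and bessenb both end in -b yet inflect differently (nephzbak, sobessenb), so the final letter is not what conditions the rule; the second-to-last letter is.
"gadant" has second-to-last letter 'n'. The one such stem in the data (bessenb → sobessenb) adds the prefix so-, so the same rule applies.
So gadant → sogadant.

sogadant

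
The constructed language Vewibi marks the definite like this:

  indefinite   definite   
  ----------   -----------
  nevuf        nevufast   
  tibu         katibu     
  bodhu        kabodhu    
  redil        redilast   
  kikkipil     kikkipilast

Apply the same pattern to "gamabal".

gamabalast

tibu and nevuf both have last vowel 'u' yet inflect differently (katibu, nevufast), so the last vowel is not what conditions the rule; the final letter is.
"gamabal" ends in -l. The stems ending in -l (redil → redilast, kikkipil → kikkipilast) add -ast.
The other pattern: stems ending in -u add the prefix ka-.
So gamabal → gamabalast.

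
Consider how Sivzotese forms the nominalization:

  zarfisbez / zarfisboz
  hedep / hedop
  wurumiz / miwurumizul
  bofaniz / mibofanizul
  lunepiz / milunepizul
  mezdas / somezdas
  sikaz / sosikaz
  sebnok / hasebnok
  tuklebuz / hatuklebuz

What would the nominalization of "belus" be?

"belus" has last vowel 'u'. The one such stem in the data (tuklebuz → hatuklebuz) adds the prefix ha-, so the same rule applies.
So belus → habelus.

habelus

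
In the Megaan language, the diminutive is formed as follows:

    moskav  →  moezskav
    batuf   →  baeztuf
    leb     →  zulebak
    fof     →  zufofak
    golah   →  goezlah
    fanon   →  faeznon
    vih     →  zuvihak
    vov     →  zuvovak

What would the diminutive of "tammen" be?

"tammen" has 2 vowels. The stems with 2 vowels (batuf → baeztuf, moskav → moezskav, fanon → faeznon) insert -ez- after the first vowel.
So tammen → taezmmen.

taezmmen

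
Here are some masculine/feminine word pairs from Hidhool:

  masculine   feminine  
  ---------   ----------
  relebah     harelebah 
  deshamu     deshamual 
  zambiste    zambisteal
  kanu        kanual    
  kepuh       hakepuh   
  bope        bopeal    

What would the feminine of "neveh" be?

haneveh

kepuh and kanu both have last vowel 'u' yet inflect differently (hakepuh, kanual), so the last vowel is not what conditions the rule; the final letter is.
"neveh" ends in -h. The stems ending in -h (relebah → harelebah, kepuh → hakepuh) add the prefix ha-.
So neveh → haneveh.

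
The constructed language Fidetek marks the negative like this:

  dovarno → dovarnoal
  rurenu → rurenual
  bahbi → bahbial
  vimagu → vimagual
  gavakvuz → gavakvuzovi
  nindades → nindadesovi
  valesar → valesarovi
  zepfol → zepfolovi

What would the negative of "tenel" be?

rurenu and gavakvuz both have last vowel 'u' yet inflect differently (rurenual, gavakvuzovi), so the last vowel is not what conditions the rule; whether the stem ends in a vowel or a consonant is.
"tenel" ends in a consonant. The stems ending in a consonant (gavakvuz → gavakvuzovi, nindades → nindadesovi, valesar → valesarovi) add -ovi.
So tenel → tenelovi.

tenelovi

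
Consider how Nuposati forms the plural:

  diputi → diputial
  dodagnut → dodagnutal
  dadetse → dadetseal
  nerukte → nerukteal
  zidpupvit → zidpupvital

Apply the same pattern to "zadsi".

Every pair shown (diputi → diputial, dodagnut → dodagnutal, dadetse → dadetseal, …) follows the same rule: add -al.
So zadsi → zadsial.

zadsial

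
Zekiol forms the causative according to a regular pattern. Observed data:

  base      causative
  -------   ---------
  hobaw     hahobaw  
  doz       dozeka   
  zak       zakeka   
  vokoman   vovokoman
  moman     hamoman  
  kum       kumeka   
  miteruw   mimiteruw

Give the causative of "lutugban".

moman and vokoman both end in -n yet inflect differently (hamoman, vovokoman), so the final letter is not what conditions the rule; the number of vowels is.
"lutugban" has 3 vowels. The stems with 3 vowels (vokoman → vovokoman, miteruw → mimiteruw) repeat the first consonant+vowel as a prefix.
So lutugban → lulutugban.

lulutugban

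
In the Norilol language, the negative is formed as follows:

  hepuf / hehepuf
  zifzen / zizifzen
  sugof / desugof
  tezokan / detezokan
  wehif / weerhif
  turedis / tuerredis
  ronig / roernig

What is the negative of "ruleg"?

ruruleg

hepuf and sugof both end in -f yet inflect differently (hehepuf, desugof), so the final letter is not what conditions the rule; the last vowel is.
"ruleg" has last vowel 'e'. The one such stem in the data (zifzen → zizifzen) repeats the first consonant+vowel as a prefix (as does hepuf), so the same rule applies.
So ruleg → ruruleg.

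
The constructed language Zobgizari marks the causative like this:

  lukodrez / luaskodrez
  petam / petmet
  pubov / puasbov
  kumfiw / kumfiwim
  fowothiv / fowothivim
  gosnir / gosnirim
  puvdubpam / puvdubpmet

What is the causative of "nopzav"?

fowothiv and pubov both end in -v yet inflect differently (fowothivim, puasbov), so the final letter is not what conditions the rule; the last vowel is.
"nopzav" has last vowel 'a'. The stems whose last vowel is 'a' (puvdubpam → puvdubpmet, petam → petmet) delete the last vowel and add -et.
So nopzav → nopzvet.

nopzvet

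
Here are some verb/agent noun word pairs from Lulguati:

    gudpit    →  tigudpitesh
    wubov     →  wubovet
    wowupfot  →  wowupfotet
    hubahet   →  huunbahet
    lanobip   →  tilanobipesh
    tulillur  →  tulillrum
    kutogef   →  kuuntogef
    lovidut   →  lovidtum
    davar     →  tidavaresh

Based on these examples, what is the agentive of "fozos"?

hubahet and lovidut both end in -t yet inflect differently (huunbahet, lovidtum), so the final letter is not what conditions the rule; the last vowel is.
"fozos" has last vowel 'o'. The stems whose last vowel is 'o' (wowupfot → wowupfotet, wubov → wubovet) add -et.
The other patterns: stems whose last vowel is 'e' insert -un- after the first vowel; stems whose last vowel is 'u' delete the last vowel and add -um; stems whose last vowel is 'a' or 'i' add ti- … -esh around the stem.
So fozos → fozoset.

fozoset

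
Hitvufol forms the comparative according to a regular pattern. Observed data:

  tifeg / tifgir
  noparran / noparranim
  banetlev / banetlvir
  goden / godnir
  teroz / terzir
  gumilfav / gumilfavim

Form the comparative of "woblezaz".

woblezazim

"woblezaz" has last vowel 'a'. The stems whose last vowel is 'a' (noparran → noparranim, gumilfav → gumilfavim) add -im.
The other pattern: stems whose last vowel is 'e' or 'o' delete the last vowel and add -ir.
So woblezaz → woblezazim.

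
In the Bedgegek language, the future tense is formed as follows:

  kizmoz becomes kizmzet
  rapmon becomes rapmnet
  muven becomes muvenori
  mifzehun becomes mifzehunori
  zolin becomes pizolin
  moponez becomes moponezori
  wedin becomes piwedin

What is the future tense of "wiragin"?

piwiragin

"wiragin" has last vowel 'i'. The stems whose last vowel is 'i' (zolin → pizolin, wedin → piwedin) add the prefix pi-.
The other patterns: stems whose last vowel is 'o' delete the last vowel and add -et; stems whose last vowel is 'e' or 'u' add -ori.
So wiragin → piwiragin.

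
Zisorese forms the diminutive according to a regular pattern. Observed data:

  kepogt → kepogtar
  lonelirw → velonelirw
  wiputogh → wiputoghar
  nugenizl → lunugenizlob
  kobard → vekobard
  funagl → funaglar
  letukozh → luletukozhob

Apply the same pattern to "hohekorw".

"hohekorw" has second-to-last letter 'r'. The stems whose second-to-last letter is 'r' (kobard → vekobard, lonelirw → velonelirw) add the prefix ve-.
So hohekorw → vehohekorw.

vehohekorw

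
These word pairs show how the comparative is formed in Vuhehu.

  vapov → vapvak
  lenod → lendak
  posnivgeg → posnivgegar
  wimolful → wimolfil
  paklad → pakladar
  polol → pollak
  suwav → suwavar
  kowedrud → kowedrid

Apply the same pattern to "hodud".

"hodud" has last vowel 'u'. The stems whose last vowel is 'u' (kowedrud → kowedrid, wimolful → wimolfil) change the last vowel to 'i'.
The other patterns: stems whose last vowel is 'o' delete the last vowel and add -ak; stems whose last vowel is 'a' or 'e' add -ar.
So hodud → hodid.

hodid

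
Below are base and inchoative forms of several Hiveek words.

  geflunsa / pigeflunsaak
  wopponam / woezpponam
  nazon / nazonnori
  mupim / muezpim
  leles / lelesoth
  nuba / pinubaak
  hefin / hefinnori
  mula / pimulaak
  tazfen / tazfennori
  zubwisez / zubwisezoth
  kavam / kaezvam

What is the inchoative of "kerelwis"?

kerelwisoth

wopponam and geflunsa both have last vowel 'a' yet inflect differently (woezpponam, pigeflunsaak), so the last vowel is not what conditions the rule; the final letter is.
"kerelwis" ends in -s. The one such stem in the data (leles → lelesoth) adds -oth, so the same rule applies.
So kerelwis → kerelwisoth.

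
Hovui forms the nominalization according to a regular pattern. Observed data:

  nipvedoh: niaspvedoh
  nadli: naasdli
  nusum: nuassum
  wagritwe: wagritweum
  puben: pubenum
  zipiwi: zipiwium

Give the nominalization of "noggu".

noasggu

nadli and zipiwi both end in -i yet inflect differently (naasdli, zipiwium), so the final letter is not what conditions the rule; the first letter is.
"noggu" begins with n-. The stems beginning with n- (nipvedoh → niaspvedoh, nadli → naasdli, nusum → nuassum) insert -as- after the first vowel.
The other pattern: stems beginning with p-, w- or z- add -um.
So noggu → noasggu.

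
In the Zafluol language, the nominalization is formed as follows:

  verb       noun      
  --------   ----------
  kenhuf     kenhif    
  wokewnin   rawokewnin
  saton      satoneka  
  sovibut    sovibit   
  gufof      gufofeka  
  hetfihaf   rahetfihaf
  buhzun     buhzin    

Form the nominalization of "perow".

peroweka

"perow" has last vowel 'o'. The stems whose last vowel is 'o' (saton → satoneka, gufof → gufofeka) add -eka.
The other patterns: stems whose last vowel is 'u' change the last vowel to 'i'; stems whose last vowel is 'a' or 'i' add the prefix ra-.
So perow → peroweka.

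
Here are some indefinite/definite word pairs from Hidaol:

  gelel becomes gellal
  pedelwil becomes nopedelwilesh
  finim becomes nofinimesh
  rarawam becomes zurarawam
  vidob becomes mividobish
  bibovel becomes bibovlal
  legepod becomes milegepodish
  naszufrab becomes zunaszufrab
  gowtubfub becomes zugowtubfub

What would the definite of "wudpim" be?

naszufrab and vidob both end in -b yet inflect differently (zunaszufrab, mividobish), so the final letter is not what conditions the rule; the last vowel is.
"wudpim" has last vowel 'i'. The stems whose last vowel is 'i' (pedelwil → nopedelwilesh, finim → nofinimesh) add no- … -esh around the stem.
The other patterns: stems whose last vowel is 'a' or 'u' add the prefix zu-; stems whose last vowel is 'e' delete the last vowel and add -al; stems whose last vowel is 'o' add mi- … -ish around the stem.
So wudpim → nowudpimesh.

nowudpimesh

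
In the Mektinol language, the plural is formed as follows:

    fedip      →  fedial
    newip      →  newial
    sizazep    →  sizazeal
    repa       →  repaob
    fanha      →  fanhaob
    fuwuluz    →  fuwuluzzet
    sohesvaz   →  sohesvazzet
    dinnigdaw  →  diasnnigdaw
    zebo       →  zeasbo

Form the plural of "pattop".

pattoal

repa and sohesvaz both have last vowel 'a' yet inflect differently (repaob, sohesvazzet), so the last vowel is not what conditions the rule; the final letter is.
"pattop" ends in -p. The stems ending in -p (fedip → fedial, newip → newial, sizazep → sizazeal) drop the final letter and add -al.
The other patterns: stems ending in -a add -ob; stems ending in -z double the final consonant and add -et; stems ending in -o or -w insert -as- after the first vowel.
So pattop → pattoal.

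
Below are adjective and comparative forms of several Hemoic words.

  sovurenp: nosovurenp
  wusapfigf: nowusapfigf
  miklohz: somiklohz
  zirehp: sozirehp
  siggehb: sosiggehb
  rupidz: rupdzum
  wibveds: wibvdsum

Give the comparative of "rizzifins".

norizzifins

zirehp and sovurenp both end in -p yet inflect differently (sozirehp, nosovurenp), so the final letter is not what conditions the rule; the second-to-last letter is.
"rizzifins" has second-to-last letter 'n'. The one such stem in the data (sovurenp → nosovurenp) adds the prefix no-, so the same rule applies.
The other patterns: stems whose second-to-last letter is 'h' add the prefix so-; stems whose second-to-last letter is 'd' delete the last vowel and add -um.
So rizzifins → norizzifins.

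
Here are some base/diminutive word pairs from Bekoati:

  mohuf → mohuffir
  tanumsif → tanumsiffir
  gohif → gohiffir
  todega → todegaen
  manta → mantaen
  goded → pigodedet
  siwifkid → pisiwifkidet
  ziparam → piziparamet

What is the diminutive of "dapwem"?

pidapwemet

tanumsif and siwifkid both have last vowel 'i' yet inflect differently (tanumsiffir, pisiwifkidet), so the last vowel is not what conditions the rule; the final letter is.
"dapwem" ends in -m. The one such stem in the data (ziparam → piziparamet) adds pi- … -et around the stem, so the same rule applies.
So dapwem → pidapwemet.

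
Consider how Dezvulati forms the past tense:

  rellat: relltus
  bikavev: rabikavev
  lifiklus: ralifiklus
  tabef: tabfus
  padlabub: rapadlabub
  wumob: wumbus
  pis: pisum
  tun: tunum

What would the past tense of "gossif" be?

gossfus

"gossif" has 2 vowels. The stems with 2 vowels (rellat → relltus, wumob → wumbus, tabef → tabfus) delete the last vowel and add -us.
The other patterns: stems with 1 vowel add -um; stems with 3 vowels add the prefix ra-.
So gossif → gossfus.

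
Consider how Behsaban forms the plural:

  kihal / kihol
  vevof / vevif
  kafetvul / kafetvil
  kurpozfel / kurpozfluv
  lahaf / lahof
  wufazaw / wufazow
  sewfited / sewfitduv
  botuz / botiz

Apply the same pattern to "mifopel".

"mifopel" has last vowel 'e'. The stems whose last vowel is 'e' (kurpozfel → kurpozfluv, sewfited → sewfitduv) delete the last vowel and add -uv.
So mifopel → mifopluv.

mifopluv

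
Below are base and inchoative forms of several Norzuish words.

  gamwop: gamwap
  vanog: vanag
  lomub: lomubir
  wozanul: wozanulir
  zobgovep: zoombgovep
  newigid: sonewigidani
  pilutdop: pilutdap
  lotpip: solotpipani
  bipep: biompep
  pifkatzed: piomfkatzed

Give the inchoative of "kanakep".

bipep and pilutdop both end in -p yet inflect differently (biompep, pilutdap), so the final letter is not what conditions the rule; the last vowel is.
"kanakep" has last vowel 'e'. The stems whose last vowel is 'e' (bipep → biompep, pifkatzed → piomfkatzed, zobgovep → zoombgovep) insert -om- after the first vowel.
The other patterns: stems whose last vowel is 'u' add -ir; stems whose last vowel is 'o' change the last vowel to 'a'; stems whose last vowel is 'i' add so- … -ani around the stem.
So kanakep → kaomnakep.

kaomnakep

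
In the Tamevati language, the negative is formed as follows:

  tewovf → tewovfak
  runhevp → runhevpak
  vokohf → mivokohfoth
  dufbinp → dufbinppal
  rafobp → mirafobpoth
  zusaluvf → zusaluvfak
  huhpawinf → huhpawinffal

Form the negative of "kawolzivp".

runhevp and dufbinp both end in -p yet inflect differently (runhevpak, dufbinppal), so the final letter is not what conditions the rule; the second-to-last letter is.
"kawolzivp" has second-to-last letter 'v'. The stems whose second-to-last letter is 'v' (runhevp → runhevpak, tewovf → tewovfak, zusaluvf → zusaluvfak) add -ak.
The other patterns: stems whose second-to-last letter is 'n' double the final consonant and add -al; stems whose second-to-last letter is 'b' or 'h' add mi- … -oth around the stem.
So kawolzivp → kawolzivpak.

kawolzivpak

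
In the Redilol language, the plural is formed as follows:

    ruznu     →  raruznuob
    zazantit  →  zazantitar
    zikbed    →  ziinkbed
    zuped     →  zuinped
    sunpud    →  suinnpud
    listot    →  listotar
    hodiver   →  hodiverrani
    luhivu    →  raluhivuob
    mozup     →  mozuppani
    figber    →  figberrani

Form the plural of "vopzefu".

ravopzefuob

sunpud and ruznu both have last vowel 'u' yet inflect differently (suinnpud, raruznuob), so the last vowel is not what conditions the rule; the final letter is.
"vopzefu" ends in -u. The stems ending in -u (ruznu → raruznuob, luhivu → raluhivuob) add ra- … -ob around the stem.
So vopzefu → ravopzefuob.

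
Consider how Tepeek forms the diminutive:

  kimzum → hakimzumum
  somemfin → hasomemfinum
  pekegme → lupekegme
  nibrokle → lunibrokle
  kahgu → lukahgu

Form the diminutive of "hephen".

"hephen" ends in a consonant. The stems ending in a consonant (kimzum → hakimzumum, somemfin → hasomemfinum) add ha- … -um around the stem.
The other pattern: stems ending in a vowel add the prefix lu-.
So hephen → hahephenum.

hahephenum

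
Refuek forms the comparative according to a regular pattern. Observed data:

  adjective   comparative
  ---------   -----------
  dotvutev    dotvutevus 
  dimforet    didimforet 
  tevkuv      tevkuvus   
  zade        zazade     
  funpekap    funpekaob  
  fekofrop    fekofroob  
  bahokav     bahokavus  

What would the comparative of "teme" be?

teteme

bahokav and funpekap both have last vowel 'a' yet inflect differently (bahokavus, funpekaob), so the last vowel is not what conditions the rule; the final letter is.
"teme" ends in -e. The one such stem in the data (zade → zazade) repeats the first consonant+vowel as a prefix (as does dimforet), so the same rule applies.
So teme → teteme.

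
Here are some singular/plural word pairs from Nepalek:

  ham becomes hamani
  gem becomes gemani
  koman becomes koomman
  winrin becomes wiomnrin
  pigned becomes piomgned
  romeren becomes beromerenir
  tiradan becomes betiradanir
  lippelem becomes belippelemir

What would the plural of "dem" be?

koman and romeren both end in -n yet inflect differently (koomman, beromerenir), so the final letter is not what conditions the rule; the number of vowels is.
"dem" has 1 vowel. The stems with 1 vowel (ham → hamani, gem → gemani) add -ani.
The other patterns: stems with 2 vowels insert -om- after the first vowel; stems with 3 vowels add be- … -ir around the stem.
So dem → demani.

demani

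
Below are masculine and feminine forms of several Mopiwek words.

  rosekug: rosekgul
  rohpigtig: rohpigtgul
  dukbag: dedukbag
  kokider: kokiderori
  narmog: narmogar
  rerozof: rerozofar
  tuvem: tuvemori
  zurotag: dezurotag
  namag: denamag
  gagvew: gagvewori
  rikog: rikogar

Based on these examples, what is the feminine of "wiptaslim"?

wiptaslmul

rohpigtig and rikog both end in -g yet inflect differently (rohpigtgul, rikogar), so the final letter is not what conditions the rule; the last vowel is.
"wiptaslim" has last vowel 'i'. The one such stem in the data (rohpigtig → rohpigtgul) deletes the last vowel and adds -ul (as does rosekug), so the same rule applies.
The other patterns: stems whose last vowel is 'o' add -ar; stems whose last vowel is 'a' add the prefix de-; stems whose last vowel is 'e' add -ori.
So wiptaslim → wiptaslmul.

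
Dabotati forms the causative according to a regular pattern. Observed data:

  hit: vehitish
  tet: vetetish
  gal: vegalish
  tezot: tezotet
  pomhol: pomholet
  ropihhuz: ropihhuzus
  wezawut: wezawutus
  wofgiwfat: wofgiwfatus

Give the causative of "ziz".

"ziz" has 1 vowel. The stems with 1 vowel (hit → vehitish, tet → vetetish, gal → vegalish) add ve- … -ish around the stem.
The other patterns: stems with 2 vowels add -et; stems with 3 vowels add -us.
So ziz → vezizish.

vezizish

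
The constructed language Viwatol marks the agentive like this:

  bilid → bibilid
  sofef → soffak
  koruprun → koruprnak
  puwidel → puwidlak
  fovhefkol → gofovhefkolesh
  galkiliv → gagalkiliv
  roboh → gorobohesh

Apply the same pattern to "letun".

letnak

fovhefkol and puwidel both end in -l yet inflect differently (gofovhefkolesh, puwidlak), so the final letter is not what conditions the rule; the last vowel is.
"letun" has last vowel 'u'. The one such stem in the data (koruprun → koruprnak) deletes the last vowel and adds -ak (as do puwidel, sofef), so the same rule applies.
So letun → letnak.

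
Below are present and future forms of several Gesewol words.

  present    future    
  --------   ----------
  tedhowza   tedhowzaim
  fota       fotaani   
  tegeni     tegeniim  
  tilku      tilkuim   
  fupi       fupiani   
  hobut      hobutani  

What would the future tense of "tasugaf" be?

tasugafim

tedhowza and fota both end in -a yet inflect differently (tedhowzaim, fotaani), so the final letter is not what conditions the rule; the first letter is.
"tasugaf" begins with t-. The stems beginning with t- (tilku → tilkuim, tedhowza → tedhowzaim, tegeni → tegeniim) add -im.
So tasugaf → tasugafim.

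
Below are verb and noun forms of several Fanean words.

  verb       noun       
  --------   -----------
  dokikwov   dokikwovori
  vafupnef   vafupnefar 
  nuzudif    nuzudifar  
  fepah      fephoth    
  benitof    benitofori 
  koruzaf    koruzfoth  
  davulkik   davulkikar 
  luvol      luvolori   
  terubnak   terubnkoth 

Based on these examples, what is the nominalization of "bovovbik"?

bovovbikar

"bovovbik" has last vowel 'i'. The stems whose last vowel is 'i' (davulkik → davulkikar, nuzudif → nuzudifar) add -ar.
The other patterns: stems whose last vowel is 'o' add -ori; stems whose last vowel is 'a' delete the last vowel and add -oth.
So bovovbik → bovovbikar.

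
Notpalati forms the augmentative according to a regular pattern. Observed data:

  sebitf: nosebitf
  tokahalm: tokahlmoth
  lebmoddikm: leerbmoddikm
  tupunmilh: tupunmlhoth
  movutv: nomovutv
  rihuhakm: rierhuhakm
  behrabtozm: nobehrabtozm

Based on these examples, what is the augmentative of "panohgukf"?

paernohgukf

"panohgukf" has second-to-last letter 'k'. The stems whose second-to-last letter is 'k' (lebmoddikm → leerbmoddikm, rihuhakm → rierhuhakm) insert -er- after the first vowel.
The other patterns: stems whose second-to-last letter is 'l' delete the last vowel and add -oth; stems whose second-to-last letter is 't' or 'z' add the prefix no-.
So panohgukf → paernohgukf.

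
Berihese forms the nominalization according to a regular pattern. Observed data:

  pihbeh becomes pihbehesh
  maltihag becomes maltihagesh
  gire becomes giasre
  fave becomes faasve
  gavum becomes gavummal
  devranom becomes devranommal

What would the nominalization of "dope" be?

doaspe

fave and pihbeh both have last vowel 'e' yet inflect differently (faasve, pihbehesh), so the last vowel is not what conditions the rule; the final letter is.
"dope" ends in -e. The stems ending in -e (fave → faasve, gire → giasre) insert -as- after the first vowel.
The other patterns: stems ending in -m double the final consonant and add -al; stems ending in -g or -h add -esh.
So dope → doaspe.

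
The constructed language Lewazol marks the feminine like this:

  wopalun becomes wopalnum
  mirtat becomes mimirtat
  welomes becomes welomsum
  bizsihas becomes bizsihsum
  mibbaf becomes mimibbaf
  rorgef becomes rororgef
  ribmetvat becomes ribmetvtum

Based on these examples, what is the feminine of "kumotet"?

mirtat and ribmetvat both end in -t yet inflect differently (mimirtat, ribmetvtum), so the final letter is not what conditions the rule; the number of vowels is.
"kumotet" has 3 vowels. The stems with 3 vowels (welomes → welomsum, bizsihas → bizsihsum, ribmetvat → ribmetvtum) delete the last vowel and add -um.
The other pattern: stems with 2 vowels repeat the first consonant+vowel as a prefix.
So kumotet → kumottum.

kumottum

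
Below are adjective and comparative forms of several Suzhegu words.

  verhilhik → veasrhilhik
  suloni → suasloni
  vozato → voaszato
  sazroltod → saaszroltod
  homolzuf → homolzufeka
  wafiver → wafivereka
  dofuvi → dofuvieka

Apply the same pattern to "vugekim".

vuasgekim

suloni and dofuvi both end in -i yet inflect differently (suasloni, dofuvieka), so the final letter is not what conditions the rule; the first letter is.
"vugekim" begins with v-. The stems beginning with v- (verhilhik → veasrhilhik, vozato → voaszato) insert -as- after the first vowel.
The other pattern: stems beginning with d-, h- or w- add -eka.
So vugekim → vuasgekim.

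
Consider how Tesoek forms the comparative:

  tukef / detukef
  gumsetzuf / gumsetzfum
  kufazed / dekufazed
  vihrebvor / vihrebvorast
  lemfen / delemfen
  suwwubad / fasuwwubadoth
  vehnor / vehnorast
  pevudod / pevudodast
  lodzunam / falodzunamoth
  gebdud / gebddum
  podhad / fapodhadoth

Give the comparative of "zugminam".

"zugminam" has last vowel 'a'. The stems whose last vowel is 'a' (lodzunam → falodzunamoth, podhad → fapodhadoth, suwwubad → fasuwwubadoth) add fa- … -oth around the stem.
The other patterns: stems whose last vowel is 'e' add the prefix de-; stems whose last vowel is 'o' add -ast; stems whose last vowel is 'u' delete the last vowel and add -um.
So zugminam → fazugminamoth.

fazugminamoth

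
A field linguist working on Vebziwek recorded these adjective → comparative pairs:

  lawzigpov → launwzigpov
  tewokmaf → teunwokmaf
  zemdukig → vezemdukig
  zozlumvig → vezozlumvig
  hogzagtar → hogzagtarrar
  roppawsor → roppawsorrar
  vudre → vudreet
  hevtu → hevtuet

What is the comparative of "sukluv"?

tewokmaf and hogzagtar both have last vowel 'a' yet inflect differently (teunwokmaf, hogzagtarrar), so the last vowel is not what conditions the rule; the final letter is.
"sukluv" ends in -v. The one such stem in the data (lawzigpov → launwzigpov) inserts -un- after the first vowel (as does tewokmaf), so the same rule applies.
The other patterns: stems ending in -g add the prefix ve-; stems ending in -r double the final consonant and add -ar; stems ending in -e or -u add -et.
So sukluv → suunkluv.

suunkluv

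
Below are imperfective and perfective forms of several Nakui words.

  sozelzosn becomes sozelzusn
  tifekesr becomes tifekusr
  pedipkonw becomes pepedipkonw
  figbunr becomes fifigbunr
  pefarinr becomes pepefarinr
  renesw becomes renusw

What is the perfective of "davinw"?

"davinw" has second-to-last letter 'n'. The stems whose second-to-last letter is 'n' (pefarinr → pepefarinr, pedipkonw → pepedipkonw, figbunr → fifigbunr) repeat the first consonant+vowel as a prefix.
So davinw → dadavinw.

dadavinw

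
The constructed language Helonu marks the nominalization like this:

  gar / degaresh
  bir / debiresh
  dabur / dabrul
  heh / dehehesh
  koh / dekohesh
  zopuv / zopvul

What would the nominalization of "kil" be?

gar and dabur both end in -r yet inflect differently (degaresh, dabrul), so the final letter is not what conditions the rule; the number of vowels is.
"kil" has 1 vowel. The stems with 1 vowel (heh → dehehesh, gar → degaresh, koh → dekohesh) add de- … -esh around the stem.
So kil → dekilesh.

dekilesh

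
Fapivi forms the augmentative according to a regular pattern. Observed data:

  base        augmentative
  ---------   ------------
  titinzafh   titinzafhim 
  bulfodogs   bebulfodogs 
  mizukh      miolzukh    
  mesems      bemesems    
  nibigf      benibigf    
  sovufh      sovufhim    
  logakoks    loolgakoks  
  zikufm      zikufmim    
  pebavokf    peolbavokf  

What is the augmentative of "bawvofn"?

bawvofnim

sovufh and mizukh both end in -h yet inflect differently (sovufhim, miolzukh), so the final letter is not what conditions the rule; the second-to-last letter is.
"bawvofn" has second-to-last letter 'f'. The stems whose second-to-last letter is 'f' (zikufm → zikufmim, sovufh → sovufhim, titinzafh → titinzafhim) add -im.
The other patterns: stems whose second-to-last letter is 'k' insert -ol- after the first vowel; stems whose second-to-last letter is 'g' or 'm' add the prefix be-.
So bawvofn → bawvofnim.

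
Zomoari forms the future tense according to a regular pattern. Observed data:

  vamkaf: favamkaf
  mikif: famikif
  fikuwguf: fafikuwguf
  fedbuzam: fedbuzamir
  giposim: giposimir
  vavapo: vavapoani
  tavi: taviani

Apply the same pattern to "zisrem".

vamkaf and fedbuzam both have last vowel 'a' yet inflect differently (favamkaf, fedbuzamir), so the last vowel is not what conditions the rule; the final letter is.
"zisrem" ends in -m. The stems ending in -m (fedbuzam → fedbuzamir, giposim → giposimir) add -ir.
So zisrem → zisremir.

zisremir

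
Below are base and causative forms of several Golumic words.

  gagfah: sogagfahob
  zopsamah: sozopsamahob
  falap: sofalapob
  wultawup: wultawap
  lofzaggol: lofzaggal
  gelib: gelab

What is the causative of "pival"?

sopivalob

falap and wultawup both end in -p yet inflect differently (sofalapob, wultawap), so the final letter is not what conditions the rule; the last vowel is.
"pival" has last vowel 'a'. The stems whose last vowel is 'a' (gagfah → sogagfahob, zopsamah → sozopsamahob, falap → sofalapob) add so- … -ob around the stem.
The other pattern: stems whose last vowel is 'i', 'o' or 'u' change the last vowel to 'a'.
So pival → sopivalob.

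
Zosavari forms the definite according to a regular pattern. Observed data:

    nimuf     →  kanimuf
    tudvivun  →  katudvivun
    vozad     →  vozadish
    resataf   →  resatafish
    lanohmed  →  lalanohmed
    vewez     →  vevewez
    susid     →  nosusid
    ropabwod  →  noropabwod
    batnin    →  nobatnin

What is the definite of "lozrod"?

nolozrod

"lozrod" has last vowel 'o'. The one such stem in the data (ropabwod → noropabwod) adds the prefix no-, so the same rule applies.
The other patterns: stems whose last vowel is 'u' add the prefix ka-; stems whose last vowel is 'a' add -ish; stems whose last vowel is 'e' repeat the first consonant+vowel as a prefix.
So lozrod → nolozrod.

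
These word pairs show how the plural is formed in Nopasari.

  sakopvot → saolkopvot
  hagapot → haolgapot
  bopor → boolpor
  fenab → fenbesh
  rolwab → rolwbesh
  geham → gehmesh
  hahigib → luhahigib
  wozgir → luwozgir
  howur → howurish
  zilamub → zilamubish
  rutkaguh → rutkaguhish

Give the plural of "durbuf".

durbufish

fenab and hahigib both end in -b yet inflect differently (fenbesh, luhahigib), so the final letter is not what conditions the rule; the last vowel is.
"durbuf" has last vowel 'u'. The stems whose last vowel is 'u' (howur → howurish, zilamub → zilamubish, rutkaguh → rutkaguhish) add -ish.
The other patterns: stems whose last vowel is 'o' insert -ol- after the first vowel; stems whose last vowel is 'a' delete the last vowel and add -esh; stems whose last vowel is 'i' add the prefix lu-.
So durbuf → durbufish.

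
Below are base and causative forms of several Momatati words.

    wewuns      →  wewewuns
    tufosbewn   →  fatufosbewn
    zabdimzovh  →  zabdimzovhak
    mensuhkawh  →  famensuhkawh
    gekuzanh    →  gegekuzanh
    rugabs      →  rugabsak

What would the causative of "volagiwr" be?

favolagiwr

gekuzanh and mensuhkawh both end in -h yet inflect differently (gegekuzanh, famensuhkawh), so the final letter is not what conditions the rule; the second-to-last letter is.
"volagiwr" has second-to-last letter 'w'. The stems whose second-to-last letter is 'w' (mensuhkawh → famensuhkawh, tufosbewn → fatufosbewn) add the prefix fa-.
The other patterns: stems whose second-to-last letter is 'n' repeat the first consonant+vowel as a prefix; stems whose second-to-last letter is 'b' or 'v' add -ak.
So volagiwr → favolagiwr.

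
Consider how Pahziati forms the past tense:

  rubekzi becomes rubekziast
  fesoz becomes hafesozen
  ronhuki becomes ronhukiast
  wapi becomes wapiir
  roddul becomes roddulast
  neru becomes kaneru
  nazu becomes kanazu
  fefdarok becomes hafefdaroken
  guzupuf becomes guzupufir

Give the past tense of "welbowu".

welbowuir

wapi and ronhuki both end in -i yet inflect differently (wapiir, ronhukiast), so the final letter is not what conditions the rule; the first letter is.
"welbowu" begins with w-. The one such stem in the data (wapi → wapiir) adds -ir, so the same rule applies.
So welbowu → welbowuir.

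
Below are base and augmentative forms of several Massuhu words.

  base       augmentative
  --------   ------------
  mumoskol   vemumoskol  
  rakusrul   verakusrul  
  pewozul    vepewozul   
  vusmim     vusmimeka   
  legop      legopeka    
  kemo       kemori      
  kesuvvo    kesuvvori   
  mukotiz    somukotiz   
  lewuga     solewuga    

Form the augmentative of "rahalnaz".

mumoskol and legop both have last vowel 'o' yet inflect differently (vemumoskol, legopeka), so the last vowel is not what conditions the rule; the final letter is.
"rahalnaz" ends in -z. The one such stem in the data (mukotiz → somukotiz) adds the prefix so-, so the same rule applies.
The other patterns: stems ending in -l add the prefix ve-; stems ending in -m or -p add -eka; stems ending in -o drop the final letter and add -ori.
So rahalnaz → sorahalnaz.

sorahalnaz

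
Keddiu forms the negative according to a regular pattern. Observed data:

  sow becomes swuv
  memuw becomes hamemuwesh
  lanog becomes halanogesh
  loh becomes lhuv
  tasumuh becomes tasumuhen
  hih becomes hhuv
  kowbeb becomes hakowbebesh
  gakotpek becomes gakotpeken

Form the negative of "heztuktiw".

sow and memuw both end in -w yet inflect differently (swuv, hamemuwesh), so the final letter is not what conditions the rule; the number of vowels is.
"heztuktiw" has 3 vowels. The stems with 3 vowels (tasumuh → tasumuhen, gakotpek → gakotpeken) add -en.
The other patterns: stems with 1 vowel delete the last vowel and add -uv; stems with 2 vowels add ha- … -esh around the stem.
So heztuktiw → heztuktiwen.

heztuktiwen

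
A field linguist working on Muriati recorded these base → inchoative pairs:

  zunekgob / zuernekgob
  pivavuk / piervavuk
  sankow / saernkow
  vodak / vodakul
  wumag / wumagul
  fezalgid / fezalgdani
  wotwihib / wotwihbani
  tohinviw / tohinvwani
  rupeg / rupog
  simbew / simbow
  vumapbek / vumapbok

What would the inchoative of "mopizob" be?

pivavuk and vodak both end in -k yet inflect differently (piervavuk, vodakul), so the final letter is not what conditions the rule; the last vowel is.
"mopizob" has last vowel 'o'. The stems whose last vowel is 'o' (zunekgob → zuernekgob, sankow → saernkow) insert -er- after the first vowel.
So mopizob → moerpizob.

moerpizob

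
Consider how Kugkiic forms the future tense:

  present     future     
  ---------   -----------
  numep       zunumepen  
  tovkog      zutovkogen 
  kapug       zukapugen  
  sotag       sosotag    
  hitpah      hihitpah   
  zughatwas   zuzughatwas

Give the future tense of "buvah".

sotag and tovkog both end in -g yet inflect differently (sosotag, zutovkogen), so the final letter is not what conditions the rule; the last vowel is.
"buvah" has last vowel 'a'. The stems whose last vowel is 'a' (hitpah → hihitpah, zughatwas → zuzughatwas, sotag → sosotag) repeat the first consonant+vowel as a prefix.
The other pattern: stems whose last vowel is 'e', 'o' or 'u' add zu- … -en around the stem.
So buvah → bubuvah.

bubuvah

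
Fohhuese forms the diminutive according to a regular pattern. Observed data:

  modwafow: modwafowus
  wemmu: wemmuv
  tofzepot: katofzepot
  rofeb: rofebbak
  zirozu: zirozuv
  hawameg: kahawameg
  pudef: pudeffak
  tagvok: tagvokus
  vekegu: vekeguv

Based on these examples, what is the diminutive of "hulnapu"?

tagvok and tofzepot both have last vowel 'o' yet inflect differently (tagvokus, katofzepot), so the last vowel is not what conditions the rule; the final letter is.
"hulnapu" ends in -u. The stems ending in -u (wemmu → wemmuv, vekegu → vekeguv, zirozu → zirozuv) drop the final letter and add -uv.
So hulnapu → hulnapuv.

hulnapuv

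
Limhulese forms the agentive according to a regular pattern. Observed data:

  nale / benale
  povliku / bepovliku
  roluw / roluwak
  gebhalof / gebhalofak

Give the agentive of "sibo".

povliku and roluw both have last vowel 'u' yet inflect differently (bepovliku, roluwak), so the last vowel is not what conditions the rule; whether the stem ends in a vowel or a consonant is.
"sibo" ends in a vowel. The stems ending in a vowel (nale → benale, povliku → bepovliku) add the prefix be-.
The other pattern: stems ending in a consonant add -ak.
So sibo → besibo.

besibo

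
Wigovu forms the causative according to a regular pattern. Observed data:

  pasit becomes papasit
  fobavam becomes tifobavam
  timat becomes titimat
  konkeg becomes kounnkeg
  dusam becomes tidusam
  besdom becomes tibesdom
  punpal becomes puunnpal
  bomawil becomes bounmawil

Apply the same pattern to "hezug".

pasit and bomawil both have last vowel 'i' yet inflect differently (papasit, bounmawil), so the last vowel is not what conditions the rule; the final letter is.
"hezug" ends in -g. The one such stem in the data (konkeg → kounnkeg) inserts -un- after the first vowel (as do bomawil, punpal), so the same rule applies.
So hezug → heunzug.

heunzug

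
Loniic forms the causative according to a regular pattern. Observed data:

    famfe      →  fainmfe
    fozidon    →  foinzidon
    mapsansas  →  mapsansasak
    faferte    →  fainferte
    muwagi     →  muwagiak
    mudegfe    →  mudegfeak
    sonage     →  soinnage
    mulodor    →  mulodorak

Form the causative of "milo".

mudegfe and sonage both end in -e yet inflect differently (mudegfeak, soinnage), so the final letter is not what conditions the rule; the first letter is.
"milo" begins with m-. The stems beginning with m- (mudegfe → mudegfeak, mapsansas → mapsansasak, muwagi → muwagiak) add -ak.
The other pattern: stems beginning with f- or s- insert -in- after the first vowel.
So milo → miloak.

miloak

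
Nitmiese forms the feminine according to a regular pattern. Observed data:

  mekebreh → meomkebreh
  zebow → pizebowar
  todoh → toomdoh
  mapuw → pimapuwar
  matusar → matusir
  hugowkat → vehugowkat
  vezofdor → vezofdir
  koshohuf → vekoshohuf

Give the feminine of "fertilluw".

"fertilluw" ends in -w. The stems ending in -w (mapuw → pimapuwar, zebow → pizebowar) add pi- … -ar around the stem.
The other patterns: stems ending in -r change the last vowel to 'i'; stems ending in -h insert -om- after the first vowel; stems ending in -f or -t add the prefix ve-.
So fertilluw → pifertilluwar.

pifertilluwar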